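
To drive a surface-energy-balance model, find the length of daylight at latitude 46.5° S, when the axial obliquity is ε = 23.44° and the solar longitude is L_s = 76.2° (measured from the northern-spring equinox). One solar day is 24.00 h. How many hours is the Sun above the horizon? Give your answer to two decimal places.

8.51 h

Solar declination: sin δ = sin ε · sin L_s = sin 23.44° × sin 76.2° = 0.38631, so δ = +22.725°.
cos h₀ = −tan ϕ · tan δ = −tan(-46.5°) × tan(+22.725°) = 0.4413, so h₀ = 1.1137 rad = 63.81°.
Daylight = 2h₀/(2π) × 24.00 h = (1.1137/π) × 24.00 = 8.51 h.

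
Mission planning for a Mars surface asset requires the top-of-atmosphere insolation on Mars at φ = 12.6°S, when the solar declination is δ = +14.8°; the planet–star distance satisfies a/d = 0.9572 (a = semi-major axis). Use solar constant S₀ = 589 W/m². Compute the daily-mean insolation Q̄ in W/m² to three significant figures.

Q̄ ≈ 147 W/m²

cos H₀ = −tan(-12.6°) tan(+14.800°) = 0.0591, H₀ = 1.5117 rad.
Bracket: H₀ sin φ sin δ + cos φ cos δ sin H₀ = 1.5117×-0.21814×0.25545 + 0.97592×0.96682×0.99825 = -0.084238 + 0.941888 = 0.857650.
Inverse-square distance factor (a/d)² = 0.9572² = 0.916232.
Q̄ = (S₀/π) × 0.916232 × [bracket] = (589/π) × 0.916232 × 0.857650 = 147.3 W/m².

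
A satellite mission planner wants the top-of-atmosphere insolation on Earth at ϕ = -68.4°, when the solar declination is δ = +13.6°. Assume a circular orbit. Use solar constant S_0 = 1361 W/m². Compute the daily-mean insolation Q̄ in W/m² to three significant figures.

cos h₀ = −tan(-68.4°) tan(+13.600°) = 0.6110, h₀ = 0.9134 rad.
Bracket: h₀ sin ϕ sin δ + cos ϕ cos δ sin h₀ = 0.9134×-0.92978×0.23514 + 0.36812×0.97196×0.79160 = -0.199695 + 0.283233 = 0.083538.
Q̄ = (S_0/π) × [bracket] = (1361/π) × 0.083538 = 36.19 W/m².

Q̄ ≈ 36.2 W/m²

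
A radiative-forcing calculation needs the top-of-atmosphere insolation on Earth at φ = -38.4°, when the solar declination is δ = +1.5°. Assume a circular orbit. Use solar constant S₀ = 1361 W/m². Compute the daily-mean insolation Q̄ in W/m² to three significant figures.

cos H₀ = −tan(-38.4°) tan(+1.500°) = 0.0208, H₀ = 1.5500 rad.
Bracket: H₀ sin φ sin δ + cos φ cos δ sin H₀ = 1.5500×-0.62115×0.02618 + 0.78369×0.99966×0.99978 = -0.025206 + 0.783251 = 0.758045.
Q̄ = (S₀/π) × [bracket] = (1361/π) × 0.758045 = 328.4 W/m².

Q̄ ≈ 328 W/m²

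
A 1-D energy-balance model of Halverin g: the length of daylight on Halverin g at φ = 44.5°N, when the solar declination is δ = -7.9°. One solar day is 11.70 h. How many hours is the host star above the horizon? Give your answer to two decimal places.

5.34 h

cos H₀ = −tan φ · tan δ = −tan(+44.5°) × tan(-7.900°) = 0.1364, so H₀ = 1.4340 rad = 82.16°.
Daylight = 2H₀/(2π) × 11.70 h = (1.4340/π) × 11.70 = 5.34 h.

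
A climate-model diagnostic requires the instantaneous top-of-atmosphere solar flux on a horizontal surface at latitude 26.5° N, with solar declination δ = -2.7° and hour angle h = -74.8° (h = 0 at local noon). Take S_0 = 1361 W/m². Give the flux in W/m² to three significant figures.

cos θ_z = sin ϕ sin δ + cos ϕ cos δ cos h = -0.021019 + 0.234382 = 0.213363.
Flux = S_0 · cos θ_z = 1361 × 0.213363 = 290.4 W/m².

290 W/m²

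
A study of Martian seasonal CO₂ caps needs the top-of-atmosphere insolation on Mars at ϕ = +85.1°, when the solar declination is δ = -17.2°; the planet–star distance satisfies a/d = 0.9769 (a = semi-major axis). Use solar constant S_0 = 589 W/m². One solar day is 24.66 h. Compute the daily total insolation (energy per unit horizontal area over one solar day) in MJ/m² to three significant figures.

cos h₀ = −tan(+85.1°) tan(-17.200°) = 3.6108 ≥ 1 ⇒ polar night, h₀ = 0 and Q̄ = 0.
Inverse-square distance factor (a/d)² = 0.9769² = 0.954334.
Daily total = Q̄ × 24.66 h × 3600 s/h = 0.00 MJ/m².

0.00 MJ/m²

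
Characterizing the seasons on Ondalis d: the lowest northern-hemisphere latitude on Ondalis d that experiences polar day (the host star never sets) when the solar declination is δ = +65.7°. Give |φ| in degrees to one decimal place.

Polar day requires cos H₀ = −tan φ tan δ ≤ −1, i.e. tan φ tan δ ≥ 1.
The boundary is |tan φ| · |tan δ| = 1, so |φ| = 90° − |δ| = 90° − 65.7° = 24.3° in the northern hemisphere.

|φ| = 24.3°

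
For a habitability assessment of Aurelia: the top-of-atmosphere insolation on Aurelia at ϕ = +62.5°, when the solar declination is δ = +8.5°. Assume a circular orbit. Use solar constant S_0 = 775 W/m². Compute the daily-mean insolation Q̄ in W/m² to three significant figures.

Q̄ ≈ 168 W/m²

cos h₀ = −tan(+62.5°) tan(+8.500°) = -0.2871, h₀ = 1.8620 rad.
Bracket: h₀ sin ϕ sin δ + cos ϕ cos δ sin h₀ = 1.8620×0.88701×0.14781 + 0.46175×0.98902×0.95790 = 0.244125 + 0.437454 = 0.681579.
Q̄ = (S_0/π) × [bracket] = (775/π) × 0.681579 = 168.1 W/m².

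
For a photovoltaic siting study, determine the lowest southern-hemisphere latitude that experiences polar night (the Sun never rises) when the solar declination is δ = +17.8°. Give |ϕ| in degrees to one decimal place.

|ϕ| = 72.2°

Polar night requires cos h₀ = −tan ϕ tan δ ≥ 1, i.e. tan ϕ tan δ ≤ −1.
The boundary is |tan ϕ| · |tan δ| = 1, so |ϕ| = 90° − |δ| = 90° − 17.8° = 72.2° in the southern hemisphere.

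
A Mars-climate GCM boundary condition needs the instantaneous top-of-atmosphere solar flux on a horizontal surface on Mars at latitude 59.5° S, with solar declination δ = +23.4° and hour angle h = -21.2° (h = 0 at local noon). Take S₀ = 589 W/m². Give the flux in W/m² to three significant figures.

54.2 W/m²

cos θ_z = sin φ sin δ + cos φ cos δ cos h = -0.342194 + 0.434272 = 0.092078.
Flux = S₀ · cos θ_z = 589 × 0.092078 = 54.23 W/m².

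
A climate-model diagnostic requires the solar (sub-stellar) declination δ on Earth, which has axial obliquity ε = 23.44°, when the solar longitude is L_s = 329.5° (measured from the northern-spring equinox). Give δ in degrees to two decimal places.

sin δ = sin ε · sin L_s = sin 23.44° × sin 329.5° = -0.201893.
δ = arcsin(-0.201893) = -11.65°.

δ = -11.65°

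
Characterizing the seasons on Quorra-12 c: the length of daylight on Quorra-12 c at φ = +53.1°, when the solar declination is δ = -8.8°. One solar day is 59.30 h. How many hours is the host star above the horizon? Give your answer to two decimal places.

cos H₀ = −tan φ · tan δ = −tan(+53.1°) × tan(-8.800°) = 0.2062, so H₀ = 1.3631 rad = 78.10°.
Daylight = 2H₀/(2π) × 59.30 h = (1.3631/π) × 59.30 = 25.73 h.

25.73 h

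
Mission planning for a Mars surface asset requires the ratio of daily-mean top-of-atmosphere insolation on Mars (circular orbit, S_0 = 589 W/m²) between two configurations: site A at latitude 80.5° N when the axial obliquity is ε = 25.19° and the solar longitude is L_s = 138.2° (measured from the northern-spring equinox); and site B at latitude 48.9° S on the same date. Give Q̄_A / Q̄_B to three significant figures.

Q̄_A / Q̄_B ≈ 2.65

— Configuration A (ϕ=+80.5°):
Solar declination: sin δ = sin ε · sin L_s = sin 25.19° × sin 138.2° = 0.28369, so δ = +16.481°.
cos h₀ = −tan(+80.5°) tan(+16.481°) = -1.7679 ≤ −1 ⇒ polar day, h₀ = π.
Bracket: h₀ sin ϕ sin δ + cos ϕ cos δ sin h₀ = 3.1416×0.98629×0.28369 + 0.16505×0.95892×0.00000 = 0.879022 + 0.000000 = 0.879022.
Q̄ = (S_0/π) × [bracket] = (589/π) × 0.879022 = 164.80 W/m².
— Configuration B (ϕ=-48.9°):
cos h₀ = −tan(-48.9°) tan(+16.481°) = 0.3391, h₀ = 1.2248 rad.
Bracket: h₀ sin ϕ sin δ + cos ϕ cos δ sin h₀ = 1.2248×-0.75356×0.28369 + 0.65738×0.95892×0.94074 = -0.261835 + 0.593019 = 0.331184.
Q̄ = (S_0/π) × [bracket] = (589/π) × 0.331184 = 62.092 W/m².
Ratio Q̄_A / Q̄_B = 164.80 / 62.092 = 2.654.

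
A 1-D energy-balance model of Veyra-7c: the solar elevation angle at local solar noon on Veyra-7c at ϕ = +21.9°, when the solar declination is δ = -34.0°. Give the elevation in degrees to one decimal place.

34.1°

At local noon the hour angle is zero, so the zenith angle equals |ϕ − δ| = |+21.9° − (-34.000°)| = 55.900°.
Elevation = 90° − 55.900° = 34.1°.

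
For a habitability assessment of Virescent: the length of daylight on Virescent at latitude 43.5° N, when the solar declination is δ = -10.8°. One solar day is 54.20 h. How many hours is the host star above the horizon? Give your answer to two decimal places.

23.96 h

cos H₀ = −tan φ · tan δ = −tan(+43.5°) × tan(-10.800°) = 0.1810, so H₀ = 1.3888 rad = 79.57°.
Daylight = 2H₀/(2π) × 54.20 h = (1.3888/π) × 54.20 = 23.96 h.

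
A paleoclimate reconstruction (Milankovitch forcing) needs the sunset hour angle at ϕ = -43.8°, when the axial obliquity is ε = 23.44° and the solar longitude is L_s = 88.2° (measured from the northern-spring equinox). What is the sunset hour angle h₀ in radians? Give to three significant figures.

Solar declination: sin δ = sin ε · sin L_s = sin 23.44° × sin 88.2° = 0.39759, so δ = +23.428°.
cos h₀ = −tan ϕ · tan δ = −tan(-43.8°) × tan(+23.428°) = 0.4155, so h₀ = 1.1423 rad = 65.45°.

h₀ = 1.14 rad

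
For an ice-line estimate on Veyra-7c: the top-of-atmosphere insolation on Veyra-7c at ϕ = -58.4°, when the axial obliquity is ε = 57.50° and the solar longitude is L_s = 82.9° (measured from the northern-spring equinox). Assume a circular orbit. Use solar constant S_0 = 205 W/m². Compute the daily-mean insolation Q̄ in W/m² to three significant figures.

Solar declination: sin δ = sin ε · sin L_s = sin 57.50° × sin 82.9° = 0.83692, so δ = +56.817°.
cos h₀ = −tan(-58.4°) tan(+56.817°) = 2.4856 ≥ 1 ⇒ polar night, h₀ = 0 and Q̄ = 0.

Q̄ ≈ 0.00 W/m²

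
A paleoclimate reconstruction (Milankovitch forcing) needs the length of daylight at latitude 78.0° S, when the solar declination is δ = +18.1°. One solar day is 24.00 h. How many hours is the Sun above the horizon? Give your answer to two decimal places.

cos H₀ = −tan φ · tan δ = 1.5377 ≥ 1, so the Sun never rises (polar night) and H₀ = 0.
Daylight = 2H₀/(2π) × 24.00 h = (0.0000/π) × 24.00 = 0.00 h.

0.00 h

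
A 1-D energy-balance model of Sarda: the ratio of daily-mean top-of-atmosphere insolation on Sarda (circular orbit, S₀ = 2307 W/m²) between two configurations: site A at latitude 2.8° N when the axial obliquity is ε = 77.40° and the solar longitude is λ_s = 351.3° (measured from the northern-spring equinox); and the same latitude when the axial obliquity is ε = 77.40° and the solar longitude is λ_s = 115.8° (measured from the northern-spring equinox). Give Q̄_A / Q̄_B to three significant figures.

— Configuration A (φ=+2.8°):
Solar declination: sin δ = sin ε · sin λ_s = sin 77.40° × sin 351.3° = -0.14762, so δ = -8.489°.
cos H₀ = −tan(+2.8°) tan(-8.489°) = 0.0073, H₀ = 1.5635 rad.
Bracket: H₀ sin φ sin δ + cos φ cos δ sin H₀ = 1.5635×0.04885×-0.14762 + 0.99881×0.98904×0.99997 = -0.011275 + 0.987833 = 0.976558.
Q̄ = (S₀/π) × [bracket] = (2307/π) × 0.976558 = 717.13 W/m².
— Configuration B (φ=+2.8°):
Solar declination: sin δ = sin ε · sin λ_s = sin 77.40° × sin 115.8° = 0.87864, so δ = +61.478°.
cos H₀ = −tan(+2.8°) tan(+61.478°) = -0.0900, H₀ = 1.6609 rad.
Bracket: H₀ sin φ sin δ + cos φ cos δ sin H₀ = 1.6609×0.04885×0.87864 + 0.99881×0.47749×0.99594 = 0.071288 + 0.474985 = 0.546273.
Q̄ = (S₀/π) × [bracket] = (2307/π) × 0.546273 = 401.15 W/m².
Ratio Q̄_A / Q̄_B = 717.13 / 401.15 = 1.788.

Q̄_A / Q̄_B ≈ 1.79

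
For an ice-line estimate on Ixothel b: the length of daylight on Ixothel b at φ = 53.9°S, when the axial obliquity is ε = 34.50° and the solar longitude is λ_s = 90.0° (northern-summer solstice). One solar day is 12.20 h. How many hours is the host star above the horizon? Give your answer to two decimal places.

1.32 h

Solar declination: sin δ = sin ε · sin λ_s = sin 34.50° × sin 90.0° = 0.56641, so δ = +34.500°.
cos H₀ = −tan φ · tan δ = −tan(-53.9°) × tan(+34.500°) = 0.9425, so H₀ = 0.3408 rad = 19.52°.
Daylight = 2H₀/(2π) × 12.20 h = (0.3408/π) × 12.20 = 1.32 h.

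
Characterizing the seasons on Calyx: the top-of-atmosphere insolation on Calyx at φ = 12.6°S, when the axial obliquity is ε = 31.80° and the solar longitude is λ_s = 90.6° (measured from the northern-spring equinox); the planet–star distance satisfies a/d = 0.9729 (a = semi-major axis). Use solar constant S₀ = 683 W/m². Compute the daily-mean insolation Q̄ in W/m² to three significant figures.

Solar declination: sin δ = sin ε · sin λ_s = sin 31.80° × sin 90.6° = 0.52693, so δ = +31.798°.
cos H₀ = −tan(-12.6°) tan(+31.798°) = 0.1386, H₀ = 1.4318 rad.
Bracket: H₀ sin φ sin δ + cos φ cos δ sin H₀ = 1.4318×-0.21814×0.52693 + 0.97592×0.84991×0.99035 = -0.164578 + 0.821440 = 0.656862.
Inverse-square distance factor (a/d)² = 0.9729² = 0.946534.
Q̄ = (S₀/π) × 0.946534 × [bracket] = (683/π) × 0.946534 × 0.656862 = 135.2 W/m².

Q̄ ≈ 135 W/m²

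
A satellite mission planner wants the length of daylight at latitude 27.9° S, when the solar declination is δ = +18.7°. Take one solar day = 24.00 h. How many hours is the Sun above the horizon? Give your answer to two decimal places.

10.62 h

cos h₀ = −tan ϕ · tan δ = −tan(-27.9°) × tan(+18.700°) = 0.1792, so h₀ = 1.3906 rad = 79.68°.
Daylight = 2h₀/(2π) × 24.00 h = (1.3906/π) × 24.00 = 10.62 h.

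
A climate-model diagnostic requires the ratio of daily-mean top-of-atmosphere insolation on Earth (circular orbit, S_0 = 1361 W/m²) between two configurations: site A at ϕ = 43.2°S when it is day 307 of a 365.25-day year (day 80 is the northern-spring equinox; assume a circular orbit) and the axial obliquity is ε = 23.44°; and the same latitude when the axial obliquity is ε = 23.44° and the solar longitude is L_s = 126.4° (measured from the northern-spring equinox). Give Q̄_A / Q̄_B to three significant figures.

— Configuration A (ϕ=-43.2°):
Solar longitude: L_s = 360° × (307 − 80)/365.25 = 223.737°.
sin δ = sin 23.44° × sin 223.737° = -0.27501, so δ = -15.963°.
cos h₀ = −tan(-43.2°) tan(-15.963°) = -0.2686, h₀ = 1.8427 rad.
Bracket: h₀ sin ϕ sin δ + cos ϕ cos δ sin h₀ = 1.8427×-0.68455×-0.27501 + 0.72897×0.96144×0.96325 = 0.346903 + 0.675104 = 1.022007.
Q̄ = (S_0/π) × [bracket] = (1361/π) × 1.022007 = 442.75 W/m².
— Configuration B (ϕ=-43.2°):
Solar declination: sin δ = sin ε · sin L_s = sin 23.44° × sin 126.4° = 0.32018, so δ = +18.674°.
cos h₀ = −tan(-43.2°) tan(+18.674°) = 0.3174, h₀ = 1.2478 rad.
Bracket: h₀ sin ϕ sin δ + cos ϕ cos δ sin h₀ = 1.2478×-0.68455×0.32018 + 0.72897×0.94736×0.94830 = -0.273492 + 0.654893 = 0.381401.
Q̄ = (S_0/π) × [bracket] = (1361/π) × 0.381401 = 165.23 W/m².
Ratio Q̄_A / Q̄_B = 442.75 / 165.23 = 2.680.

Q̄_A / Q̄_B ≈ 2.68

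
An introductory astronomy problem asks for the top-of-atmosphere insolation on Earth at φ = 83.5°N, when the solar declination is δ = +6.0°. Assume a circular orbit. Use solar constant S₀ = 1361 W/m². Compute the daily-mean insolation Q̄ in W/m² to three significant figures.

Q̄ ≈ 142 W/m²

cos H₀ = −tan(+83.5°) tan(+6.000°) = -0.9225, H₀ = 2.7453 rad.
Bracket: H₀ sin φ sin δ + cos φ cos δ sin H₀ = 2.7453×0.99357×0.10453 + 0.11320×0.99452×0.38603 = 0.285121 + 0.043459 = 0.328580.
Q̄ = (S₀/π) × [bracket] = (1361/π) × 0.328580 = 142.3 W/m².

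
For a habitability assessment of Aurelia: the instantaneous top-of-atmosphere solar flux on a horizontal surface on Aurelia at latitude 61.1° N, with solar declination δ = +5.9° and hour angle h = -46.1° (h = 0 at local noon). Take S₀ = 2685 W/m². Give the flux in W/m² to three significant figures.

1.14e+03 W/m²

cos θ_z = sin φ sin δ + cos φ cos δ cos h = 0.089991 + 0.333334 = 0.423325.
Flux = S₀ · cos θ_z = 2685 × 0.423325 = 1137 W/m².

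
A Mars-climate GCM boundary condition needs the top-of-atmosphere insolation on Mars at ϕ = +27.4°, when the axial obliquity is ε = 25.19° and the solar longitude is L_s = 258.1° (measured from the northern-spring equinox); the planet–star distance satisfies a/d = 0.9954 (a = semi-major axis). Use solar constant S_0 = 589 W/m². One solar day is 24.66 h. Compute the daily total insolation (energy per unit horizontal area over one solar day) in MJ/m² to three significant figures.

8.72 MJ/m²

Solar declination: sin δ = sin ε · sin L_s = sin 25.19° × sin 258.1° = -0.41647, so δ = -24.612°.
cos h₀ = −tan(+27.4°) tan(-24.612°) = 0.2375, h₀ = 1.3311 rad.
Bracket: h₀ sin ϕ sin δ + cos ϕ cos δ sin h₀ = 1.3311×0.46020×-0.41647 + 0.88782×0.90915×0.97140 = -0.255118 + 0.784077 = 0.528959.
Inverse-square distance factor (a/d)² = 0.9954² = 0.990821.
Q̄ = (S_0/π) × 0.990821 × [bracket] = (589/π) × 0.990821 × 0.528959 = 98.261 W/m².
Daily total = Q̄ × 24.66 h × 3600 s/h = 98.261 × 24.66 × 3600 / 10⁶ = 8.723 MJ/m².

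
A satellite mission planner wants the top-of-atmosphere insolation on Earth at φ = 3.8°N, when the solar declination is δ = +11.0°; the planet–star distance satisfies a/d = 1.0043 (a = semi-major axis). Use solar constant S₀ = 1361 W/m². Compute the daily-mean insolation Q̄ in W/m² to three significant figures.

cos H₀ = −tan(+3.8°) tan(+11.000°) = -0.0129, H₀ = 1.5837 rad.
Bracket: H₀ sin φ sin δ + cos φ cos δ sin H₀ = 1.5837×0.06627×0.19081 + 0.99780×0.98163×0.99992 = 0.020026 + 0.979392 = 0.999418.
Inverse-square distance factor (a/d)² = 1.0043² = 1.008618.
Q̄ = (S₀/π) × 1.008618 × [bracket] = (1361/π) × 1.008618 × 0.999418 = 436.7 W/m².

Q̄ ≈ 437 W/m²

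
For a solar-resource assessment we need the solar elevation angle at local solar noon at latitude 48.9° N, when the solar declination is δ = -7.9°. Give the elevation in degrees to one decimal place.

33.2°

At local noon the hour angle is zero, so the zenith angle equals |ϕ − δ| = |+48.9° − (-7.900°)| = 56.800°.
Elevation = 90° − 56.800° = 33.2°.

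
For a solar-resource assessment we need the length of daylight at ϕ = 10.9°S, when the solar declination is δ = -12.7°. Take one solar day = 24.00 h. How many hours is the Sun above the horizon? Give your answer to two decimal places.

cos h₀ = −tan ϕ · tan δ = −tan(-10.9°) × tan(-12.700°) = -0.0434, so h₀ = 1.6142 rad = 92.49°.
Daylight = 2h₀/(2π) × 24.00 h = (1.6142/π) × 24.00 = 12.33 h.

12.33 h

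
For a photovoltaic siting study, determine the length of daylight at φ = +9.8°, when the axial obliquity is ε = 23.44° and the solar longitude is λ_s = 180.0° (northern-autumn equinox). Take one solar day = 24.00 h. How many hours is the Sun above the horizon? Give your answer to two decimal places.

Solar declination: sin δ = sin ε · sin λ_s = sin 23.44° × sin 180.0° = 0.00000, so δ = +0.000°.
cos H₀ = −tan φ · tan δ = −tan(+9.8°) × tan(+0.000°) = -0.0000, so H₀ = 1.5708 rad = 90.00°.
Daylight = 2H₀/(2π) × 24.00 h = (1.5708/π) × 24.00 = 12.00 h.

12.00 h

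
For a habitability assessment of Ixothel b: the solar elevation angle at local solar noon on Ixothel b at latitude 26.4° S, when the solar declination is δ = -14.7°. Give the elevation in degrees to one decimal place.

78.3°

At local noon the hour angle is zero, so the zenith angle equals |ϕ − δ| = |-26.4° − (-14.700°)| = 11.700°.
Elevation = 90° − 11.700° = 78.3°.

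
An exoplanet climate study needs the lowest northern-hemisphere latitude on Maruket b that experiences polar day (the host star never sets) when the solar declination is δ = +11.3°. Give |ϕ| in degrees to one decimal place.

Polar day requires cos h₀ = −tan ϕ tan δ ≤ −1, i.e. tan ϕ tan δ ≥ 1.
The boundary is |tan ϕ| · |tan δ| = 1, so |ϕ| = 90° − |δ| = 90° − 11.3° = 78.7° in the northern hemisphere.

|ϕ| = 78.7°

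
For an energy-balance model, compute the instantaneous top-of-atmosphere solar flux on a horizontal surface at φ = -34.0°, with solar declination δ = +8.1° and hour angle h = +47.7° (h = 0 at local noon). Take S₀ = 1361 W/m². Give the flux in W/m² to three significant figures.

cos θ_z = sin φ sin δ + cos φ cos δ cos h = -0.078791 + 0.552386 = 0.473595.
Flux = S₀ · cos θ_z = 1361 × 0.473595 = 644.6 W/m².

645 W/m²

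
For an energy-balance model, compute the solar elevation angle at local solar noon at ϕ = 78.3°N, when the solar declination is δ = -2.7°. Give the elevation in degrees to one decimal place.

9.0°

At local noon the hour angle is zero, so the zenith angle equals |ϕ − δ| = |+78.3° − (-2.700°)| = 81.000°.
Elevation = 90° − 81.000° = 9.0°.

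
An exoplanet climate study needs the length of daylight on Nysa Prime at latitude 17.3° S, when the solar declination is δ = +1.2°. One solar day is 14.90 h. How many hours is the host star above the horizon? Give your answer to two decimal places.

cos H₀ = −tan φ · tan δ = −tan(-17.3°) × tan(+1.200°) = 0.0065, so H₀ = 1.5643 rad = 89.63°.
Daylight = 2H₀/(2π) × 14.90 h = (1.5643/π) × 14.90 = 7.42 h.

7.42 h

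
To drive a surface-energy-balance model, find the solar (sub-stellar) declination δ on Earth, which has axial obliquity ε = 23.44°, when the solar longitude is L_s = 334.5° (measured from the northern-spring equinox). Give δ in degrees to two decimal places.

δ = -9.86°

sin δ = sin ε · sin L_s = sin 23.44° × sin 334.5° = -0.171252.
δ = arcsin(-0.171252) = -9.86°.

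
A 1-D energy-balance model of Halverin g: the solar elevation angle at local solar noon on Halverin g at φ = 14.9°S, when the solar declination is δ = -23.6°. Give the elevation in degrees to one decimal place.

At local noon the hour angle is zero, so the zenith angle equals |φ − δ| = |-14.9° − (-23.600°)| = 8.700°.
Elevation = 90° − 8.700° = 81.3°.

81.3°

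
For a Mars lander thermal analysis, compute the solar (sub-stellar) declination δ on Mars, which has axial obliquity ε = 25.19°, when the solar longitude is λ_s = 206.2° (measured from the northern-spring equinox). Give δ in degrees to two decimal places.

δ = -10.83°

sin δ = sin ε · sin λ_s = sin 25.19° × sin 206.2° = -0.187914.
δ = arcsin(-0.187914) = -10.83°.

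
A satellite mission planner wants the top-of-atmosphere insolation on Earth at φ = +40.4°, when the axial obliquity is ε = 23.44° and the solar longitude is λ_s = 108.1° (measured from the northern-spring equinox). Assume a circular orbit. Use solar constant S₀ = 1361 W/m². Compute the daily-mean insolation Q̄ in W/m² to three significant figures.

Solar declination: sin δ = sin ε · sin λ_s = sin 23.44° × sin 108.1° = 0.37810, so δ = +22.216°.
cos H₀ = −tan(+40.4°) tan(+22.216°) = -0.3476, H₀ = 1.9258 rad.
Bracket: H₀ sin φ sin δ + cos φ cos δ sin H₀ = 1.9258×0.64812×0.37810 + 0.76154×0.92576×0.93764 = 0.471925 + 0.661039 = 1.132964.
Q̄ = (S₀/π) × [bracket] = (1361/π) × 1.132964 = 490.8 W/m².

Q̄ ≈ 491 W/m²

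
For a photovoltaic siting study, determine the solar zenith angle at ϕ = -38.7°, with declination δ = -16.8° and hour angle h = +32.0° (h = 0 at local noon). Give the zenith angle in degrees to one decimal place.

θ_z = 35.5°

cos θ_z = sin ϕ sin δ + cos ϕ cos δ cos h = 0.180715 + 0.633595 = 0.814310.
θ_z = arccos(0.814310) = 35.5°.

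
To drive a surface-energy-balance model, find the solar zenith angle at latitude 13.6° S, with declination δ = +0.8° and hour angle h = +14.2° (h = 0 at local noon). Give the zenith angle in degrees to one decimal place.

θ_z = 20.1°

cos θ_z = sin φ sin δ + cos φ cos δ cos h = -0.003283 + 0.942171 = 0.938888.
θ_z = arccos(0.938888) = 20.1°.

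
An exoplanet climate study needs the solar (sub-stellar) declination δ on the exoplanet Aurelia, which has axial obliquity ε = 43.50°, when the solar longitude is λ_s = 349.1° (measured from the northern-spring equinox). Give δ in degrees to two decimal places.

δ = -7.48°

sin δ = sin ε · sin λ_s = sin 43.50° × sin 349.1° = -0.130165.
δ = arcsin(-0.130165) = -7.48°.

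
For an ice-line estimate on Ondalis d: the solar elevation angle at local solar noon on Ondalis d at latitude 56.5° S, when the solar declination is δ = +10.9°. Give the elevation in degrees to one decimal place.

At local noon the hour angle is zero, so the zenith angle equals |φ − δ| = |-56.5° − (+10.900°)| = 67.400°.
Elevation = 90° − 67.400° = 22.6°.

22.6°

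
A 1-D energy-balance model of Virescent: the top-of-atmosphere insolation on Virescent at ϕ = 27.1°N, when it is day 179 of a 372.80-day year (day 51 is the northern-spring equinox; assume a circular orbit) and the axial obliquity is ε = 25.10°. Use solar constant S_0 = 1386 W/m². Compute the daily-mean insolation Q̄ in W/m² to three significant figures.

Q̄ ≈ 486 W/m²

Solar longitude: L_s = 360° × (179 − 51)/372.80 = 123.605°.
sin δ = sin 25.10° × sin 123.605° = 0.35330, so δ = +20.690°.
cos h₀ = −tan(+27.1°) tan(+20.690°) = -0.1933, h₀ = 1.7653 rad.
Bracket: h₀ sin ϕ sin δ + cos ϕ cos δ sin h₀ = 1.7653×0.45554×0.35330 + 0.89021×0.93551×0.98115 = 0.284111 + 0.817102 = 1.101213.
Q̄ = (S_0/π) × [bracket] = (1386/π) × 1.101213 = 485.8 W/m².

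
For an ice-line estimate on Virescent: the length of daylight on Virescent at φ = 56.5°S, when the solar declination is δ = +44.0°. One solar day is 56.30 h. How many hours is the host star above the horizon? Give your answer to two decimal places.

0.00 h

cos H₀ = −tan φ · tan δ = 1.4590 ≥ 1, so the host star never rises (polar night) and H₀ = 0.
Daylight = 2H₀/(2π) × 56.30 h = (0.0000/π) × 56.30 = 0.00 h.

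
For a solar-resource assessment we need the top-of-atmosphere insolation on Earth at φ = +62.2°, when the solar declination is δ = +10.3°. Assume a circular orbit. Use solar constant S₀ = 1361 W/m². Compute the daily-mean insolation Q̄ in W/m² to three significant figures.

Q̄ ≈ 318 W/m²

cos H₀ = −tan(+62.2°) tan(+10.300°) = -0.3447, H₀ = 1.9227 rad.
Bracket: H₀ sin φ sin δ + cos φ cos δ sin H₀ = 1.9227×0.88458×0.17880 + 0.46639×0.98389×0.93872 = 0.304100 + 0.430757 = 0.734857.
Q̄ = (S₀/π) × [bracket] = (1361/π) × 0.734857 = 318.4 W/m².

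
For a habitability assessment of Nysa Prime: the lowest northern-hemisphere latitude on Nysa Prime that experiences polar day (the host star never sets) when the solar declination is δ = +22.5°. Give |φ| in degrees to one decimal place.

Polar day requires cos H₀ = −tan φ tan δ ≤ −1, i.e. tan φ tan δ ≥ 1.
The boundary is |tan φ| · |tan δ| = 1, so |φ| = 90° − |δ| = 90° − 22.5° = 67.5° in the northern hemisphere.

|φ| = 67.5°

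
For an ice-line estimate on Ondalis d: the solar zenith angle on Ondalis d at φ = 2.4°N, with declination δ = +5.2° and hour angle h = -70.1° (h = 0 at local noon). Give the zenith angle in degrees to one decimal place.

cos θ_z = sin φ sin δ + cos φ cos δ cos h = 0.003795 + 0.338681 = 0.342476.
θ_z = arccos(0.342476) = 70.0°.

θ_z = 70.0°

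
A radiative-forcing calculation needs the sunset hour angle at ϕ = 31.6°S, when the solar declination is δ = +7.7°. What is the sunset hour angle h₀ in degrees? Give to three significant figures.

h₀ = 85.2°

cos h₀ = −tan ϕ · tan δ = −tan(-31.6°) × tan(+7.700°) = 0.0832, so h₀ = 1.4875 rad = 85.23°.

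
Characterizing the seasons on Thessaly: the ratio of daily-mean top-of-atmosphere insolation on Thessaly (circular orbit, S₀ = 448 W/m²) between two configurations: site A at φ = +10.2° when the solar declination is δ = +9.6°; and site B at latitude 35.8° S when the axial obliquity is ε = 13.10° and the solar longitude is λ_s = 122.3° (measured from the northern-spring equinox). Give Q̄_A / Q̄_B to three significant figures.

— Configuration A (φ=+10.2°):
cos H₀ = −tan(+10.2°) tan(+9.600°) = -0.0304, H₀ = 1.6012 rad.
Bracket: H₀ sin φ sin δ + cos φ cos δ sin H₀ = 1.6012×0.17708×0.16677 + 0.98420×0.98600×0.99954 = 0.047286 + 0.969975 = 1.017261.
Q̄ = (S₀/π) × [bracket] = (448/π) × 1.017261 = 145.06 W/m².
— Configuration B (φ=-35.8°):
Solar declination: sin δ = sin ε · sin λ_s = sin 13.10° × sin 122.3° = 0.19158, so δ = +11.045°.
cos H₀ = −tan(-35.8°) tan(+11.045°) = 0.1408, H₀ = 1.4295 rad.
Bracket: H₀ sin φ sin δ + cos φ cos δ sin H₀ = 1.4295×-0.58496×0.19158 + 0.81106×0.98148×0.99004 = -0.160199 + 0.788111 = 0.627912.
Q̄ = (S₀/π) × [bracket] = (448/π) × 0.627912 = 89.542 W/m².
Ratio Q̄_A / Q̄_B = 145.06 / 89.542 = 1.620.

Q̄_A / Q̄_B ≈ 1.62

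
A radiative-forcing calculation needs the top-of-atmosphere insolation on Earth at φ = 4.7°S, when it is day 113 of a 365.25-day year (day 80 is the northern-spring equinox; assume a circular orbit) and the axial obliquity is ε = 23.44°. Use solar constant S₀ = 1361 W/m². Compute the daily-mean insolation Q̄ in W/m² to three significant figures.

Solar longitude: λ_s = 360° × (113 − 80)/365.25 = 32.526°.
sin δ = sin 23.44° × sin 32.526° = 0.21388, so δ = +12.350°.
cos H₀ = −tan(-4.7°) tan(+12.350°) = 0.0180, H₀ = 1.5528 rad.
Bracket: H₀ sin φ sin δ + cos φ cos δ sin H₀ = 1.5528×-0.08194×0.21388 + 0.99664×0.97686×0.99984 = -0.027213 + 0.973422 = 0.946209.
Q̄ = (S₀/π) × [bracket] = (1361/π) × 0.946209 = 409.9 W/m².

Q̄ ≈ 410 W/m²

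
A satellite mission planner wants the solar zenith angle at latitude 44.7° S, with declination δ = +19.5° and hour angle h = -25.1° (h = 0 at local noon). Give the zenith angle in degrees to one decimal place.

cos θ_z = sin ϕ sin δ + cos ϕ cos δ cos h = -0.234798 + 0.606757 = 0.371959.
θ_z = arccos(0.371959) = 68.2°.

θ_z = 68.2°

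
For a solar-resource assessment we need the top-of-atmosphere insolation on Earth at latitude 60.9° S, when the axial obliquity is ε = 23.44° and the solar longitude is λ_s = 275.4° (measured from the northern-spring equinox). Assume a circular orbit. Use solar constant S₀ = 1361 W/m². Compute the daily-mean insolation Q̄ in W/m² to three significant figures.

Q̄ ≈ 491 W/m²

Solar declination: sin δ = sin ε · sin λ_s = sin 23.44° × sin 275.4° = -0.39602, so δ = -23.330°.
cos H₀ = −tan(-60.9°) tan(-23.330°) = -0.7749, H₀ = 2.4573 rad.
Bracket: H₀ sin φ sin δ + cos φ cos δ sin H₀ = 2.4573×-0.87377×-0.39602 + 0.48634×0.91824×0.63213 = 0.850300 + 0.282295 = 1.132595.
Q̄ = (S₀/π) × [bracket] = (1361/π) × 1.132595 = 490.7 W/m².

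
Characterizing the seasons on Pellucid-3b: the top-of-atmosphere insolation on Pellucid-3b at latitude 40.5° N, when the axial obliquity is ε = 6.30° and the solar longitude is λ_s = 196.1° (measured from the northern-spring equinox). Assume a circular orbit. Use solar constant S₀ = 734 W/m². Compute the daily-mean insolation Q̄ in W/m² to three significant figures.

Solar declination: sin δ = sin ε · sin λ_s = sin 6.30° × sin 196.1° = -0.03043, so δ = -1.744°.
cos H₀ = −tan(+40.5°) tan(-1.744°) = 0.0260, H₀ = 1.5448 rad.
Bracket: H₀ sin φ sin δ + cos φ cos δ sin H₀ = 1.5448×0.64945×-0.03043 + 0.76041×0.99954×0.99966 = -0.030530 + 0.759802 = 0.729272.
Q̄ = (S₀/π) × [bracket] = (734/π) × 0.729272 = 170.4 W/m².

Q̄ ≈ 170 W/m²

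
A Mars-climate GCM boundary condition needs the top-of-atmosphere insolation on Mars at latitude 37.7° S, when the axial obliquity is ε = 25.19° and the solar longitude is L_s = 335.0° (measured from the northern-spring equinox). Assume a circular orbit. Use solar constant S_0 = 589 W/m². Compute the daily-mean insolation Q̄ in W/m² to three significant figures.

Q̄ ≈ 180 W/m²

Solar declination: sin δ = sin ε · sin L_s = sin 25.19° × sin 335.0° = -0.17988, so δ = -10.362°.
cos h₀ = −tan(-37.7°) tan(-10.362°) = -0.1413, h₀ = 1.7126 rad.
Bracket: h₀ sin ϕ sin δ + cos ϕ cos δ sin h₀ = 1.7126×-0.61153×-0.17988 + 0.79122×0.98369×0.98996 = 0.188389 + 0.770501 = 0.958890.
Q̄ = (S_0/π) × [bracket] = (589/π) × 0.958890 = 179.8 W/m².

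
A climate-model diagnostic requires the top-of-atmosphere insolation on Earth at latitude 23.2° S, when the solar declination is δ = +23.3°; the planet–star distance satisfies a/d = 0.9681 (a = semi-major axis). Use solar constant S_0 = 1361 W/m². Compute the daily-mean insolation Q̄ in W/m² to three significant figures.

cos h₀ = −tan(-23.2°) tan(+23.300°) = 0.1846, h₀ = 1.3851 rad.
Bracket: h₀ sin ϕ sin δ + cos ϕ cos δ sin h₀ = 1.3851×-0.39394×0.39555 + 0.91914×0.91845×0.98282 = -0.215830 + 0.829681 = 0.613851.
Inverse-square distance factor (a/d)² = 0.9681² = 0.937218.
Q̄ = (S_0/π) × 0.937218 × [bracket] = (1361/π) × 0.937218 × 0.613851 = 249.2 W/m².

Q̄ ≈ 249 W/m²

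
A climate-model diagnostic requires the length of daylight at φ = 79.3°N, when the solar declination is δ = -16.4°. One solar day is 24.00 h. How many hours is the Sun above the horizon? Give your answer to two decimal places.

cos H₀ = −tan φ · tan δ = 1.5576 ≥ 1, so the Sun never rises (polar night) and H₀ = 0.
Daylight = 2H₀/(2π) × 24.00 h = (0.0000/π) × 24.00 = 0.00 h.

0.00 h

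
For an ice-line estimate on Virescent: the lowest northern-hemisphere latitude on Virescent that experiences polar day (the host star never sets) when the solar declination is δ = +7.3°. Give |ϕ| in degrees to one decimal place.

|ϕ| = 82.7°

Polar day requires cos h₀ = −tan ϕ tan δ ≤ −1, i.e. tan ϕ tan δ ≥ 1.
The boundary is |tan ϕ| · |tan δ| = 1, so |ϕ| = 90° − |δ| = 90° − 7.3° = 82.7° in the northern hemisphere.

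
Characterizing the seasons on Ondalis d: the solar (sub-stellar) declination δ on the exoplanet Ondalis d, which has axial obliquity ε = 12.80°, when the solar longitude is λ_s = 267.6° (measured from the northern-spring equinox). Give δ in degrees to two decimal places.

sin δ = sin ε · sin λ_s = sin 12.80° × sin 267.6° = -0.221354.
δ = arcsin(-0.221354) = -12.79°.

δ = -12.79°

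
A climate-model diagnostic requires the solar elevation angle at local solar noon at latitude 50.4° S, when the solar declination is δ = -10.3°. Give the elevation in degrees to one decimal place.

49.9°

At local noon the hour angle is zero, so the zenith angle equals |φ − δ| = |-50.4° − (-10.300°)| = 40.100°.
Elevation = 90° − 40.100° = 49.9°.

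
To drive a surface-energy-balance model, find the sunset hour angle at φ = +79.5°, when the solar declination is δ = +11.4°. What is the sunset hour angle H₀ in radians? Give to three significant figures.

H₀ = 3.14 rad

Sunrise equation: cos H₀ = −tan φ · tan δ = -1.0879 ≤ −1, so the Sun never sets (polar day) and H₀ = π.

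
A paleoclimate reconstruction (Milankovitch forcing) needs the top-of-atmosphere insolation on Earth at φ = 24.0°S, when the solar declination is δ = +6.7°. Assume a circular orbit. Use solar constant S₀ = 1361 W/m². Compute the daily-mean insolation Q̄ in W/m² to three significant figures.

Q̄ ≈ 361 W/m²

cos H₀ = −tan(-24.0°) tan(+6.700°) = 0.0523, H₀ = 1.5185 rad.
Bracket: H₀ sin φ sin δ + cos φ cos δ sin H₀ = 1.5185×-0.40674×0.11667 + 0.91355×0.99317×0.99863 = -0.072059 + 0.906067 = 0.834008.
Q̄ = (S₀/π) × [bracket] = (1361/π) × 0.834008 = 361.3 W/m².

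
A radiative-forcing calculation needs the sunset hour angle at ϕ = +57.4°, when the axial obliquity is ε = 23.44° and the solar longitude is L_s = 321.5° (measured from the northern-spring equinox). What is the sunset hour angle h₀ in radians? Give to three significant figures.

Solar declination: sin δ = sin ε · sin L_s = sin 23.44° × sin 321.5° = -0.24763, so δ = -14.337°.
cos h₀ = −tan ϕ · tan δ = −tan(+57.4°) × tan(-14.337°) = 0.3997, so h₀ = 1.1597 rad = 66.44°.

h₀ = 1.16 rad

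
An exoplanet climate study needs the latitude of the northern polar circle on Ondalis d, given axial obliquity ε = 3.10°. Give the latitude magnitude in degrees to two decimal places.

The polar circle is the lowest latitude that experiences at least one full rotation of continuous daylight at the northern-summer solstice; it lies at |ϕ| = 90° − ε = 90° − 3.10° = 86.90°.

86.90°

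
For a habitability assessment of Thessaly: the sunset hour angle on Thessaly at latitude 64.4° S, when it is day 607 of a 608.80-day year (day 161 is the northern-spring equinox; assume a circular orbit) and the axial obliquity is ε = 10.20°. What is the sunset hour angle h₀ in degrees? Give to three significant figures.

h₀ = 112°

Solar longitude: L_s = 360° × (607 − 161)/608.80 = 263.732°.
sin δ = sin 10.20° × sin 263.732° = -0.17603, so δ = -10.138°.
cos h₀ = −tan ϕ · tan δ = −tan(-64.4°) × tan(-10.138°) = -0.3732, so h₀ = 1.9533 rad = 111.91°.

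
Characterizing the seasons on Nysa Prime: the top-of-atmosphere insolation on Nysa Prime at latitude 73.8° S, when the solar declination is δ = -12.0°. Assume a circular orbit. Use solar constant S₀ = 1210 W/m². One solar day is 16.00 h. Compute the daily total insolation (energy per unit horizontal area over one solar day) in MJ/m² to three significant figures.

cos H₀ = −tan(-73.8°) tan(-12.000°) = -0.7316, H₀ = 2.3915 rad.
Bracket: H₀ sin φ sin δ + cos φ cos δ sin H₀ = 2.3915×-0.96029×-0.20791 + 0.27899×0.97815×0.68171 = 0.477472 + 0.186035 = 0.663507.
Q̄ = (S₀/π) × [bracket] = (1210/π) × 0.663507 = 255.55 W/m².
Daily total = Q̄ × 16.00 h × 3600 s/h = 255.55 × 16.00 × 3600 / 10⁶ = 14.72 MJ/m².

14.7 MJ/m²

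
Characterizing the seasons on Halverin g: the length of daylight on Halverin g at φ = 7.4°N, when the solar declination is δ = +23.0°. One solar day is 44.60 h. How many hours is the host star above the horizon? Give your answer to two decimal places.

cos H₀ = −tan φ · tan δ = −tan(+7.4°) × tan(+23.000°) = -0.0551, so H₀ = 1.6260 rad = 93.16°.
Daylight = 2H₀/(2π) × 44.60 h = (1.6260/π) × 44.60 = 23.08 h.

23.08 h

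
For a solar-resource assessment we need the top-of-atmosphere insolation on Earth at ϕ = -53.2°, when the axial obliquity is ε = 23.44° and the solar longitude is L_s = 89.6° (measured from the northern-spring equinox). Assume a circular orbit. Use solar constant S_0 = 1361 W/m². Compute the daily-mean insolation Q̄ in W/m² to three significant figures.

Q̄ ≈ 62.6 W/m²

Solar declination: sin δ = sin ε · sin L_s = sin 23.44° × sin 89.6° = 0.39778, so δ = +23.439°.
cos h₀ = −tan(-53.2°) tan(+23.439°) = 0.5795, h₀ = 0.9526 rad.
Bracket: h₀ sin ϕ sin δ + cos ϕ cos δ sin h₀ = 0.9526×-0.80073×0.39778 + 0.59902×0.91748×0.81494 = -0.303417 + 0.447882 = 0.144465.
Q̄ = (S_0/π) × [bracket] = (1361/π) × 0.144465 = 62.59 W/m².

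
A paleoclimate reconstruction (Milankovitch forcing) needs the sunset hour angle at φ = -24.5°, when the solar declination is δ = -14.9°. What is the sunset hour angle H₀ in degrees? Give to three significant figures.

H₀ = 97.0°

cos H₀ = −tan φ · tan δ = −tan(-24.5°) × tan(-14.900°) = -0.1213, so H₀ = 1.6924 rad = 96.96°.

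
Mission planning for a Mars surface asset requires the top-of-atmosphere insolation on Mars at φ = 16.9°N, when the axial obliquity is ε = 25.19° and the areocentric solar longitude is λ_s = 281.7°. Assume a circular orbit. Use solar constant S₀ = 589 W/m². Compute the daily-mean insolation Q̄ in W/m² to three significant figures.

sin δ = sin 25.19° × sin 281.7° = -0.41678, so δ = -24.631°.
cos H₀ = −tan(+16.9°) tan(-24.631°) = 0.1393, H₀ = 1.4310 rad.
Bracket: H₀ sin φ sin δ + cos φ cos δ sin H₀ = 1.4310×0.29070×-0.41678 + 0.95681×0.90901×0.99025 = -0.173377 + 0.861270 = 0.687893.
Q̄ = (S₀/π) × [bracket] = (589/π) × 0.687893 = 129.0 W/m².

Q̄ ≈ 129 W/m²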